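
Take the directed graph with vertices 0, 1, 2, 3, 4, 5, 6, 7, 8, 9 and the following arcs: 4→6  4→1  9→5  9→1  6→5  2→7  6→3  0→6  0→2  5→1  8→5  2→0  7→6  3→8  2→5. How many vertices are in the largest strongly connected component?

{0, 2} are all mutually reachable — one SCC of size 2.
{3} is an SCC by itself.
{7} is an SCC by itself.
{9} is an SCC by itself.
{6} is an SCC by itself.
(and 4 more singleton SCCs)
The largest has 2 vertices.

2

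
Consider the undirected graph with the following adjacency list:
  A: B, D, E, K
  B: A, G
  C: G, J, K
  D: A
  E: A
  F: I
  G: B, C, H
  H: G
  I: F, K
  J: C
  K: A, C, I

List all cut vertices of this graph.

A, C, G, I, K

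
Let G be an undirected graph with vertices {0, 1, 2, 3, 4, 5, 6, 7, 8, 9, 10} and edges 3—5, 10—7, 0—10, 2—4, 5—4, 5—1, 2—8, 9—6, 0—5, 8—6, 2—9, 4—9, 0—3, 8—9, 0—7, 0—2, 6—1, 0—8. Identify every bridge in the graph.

none

The edges on the cycle 0-10-7-0 are not bridges since each lies on that cycle.
Every edge lies on some cycle, so there are no bridges.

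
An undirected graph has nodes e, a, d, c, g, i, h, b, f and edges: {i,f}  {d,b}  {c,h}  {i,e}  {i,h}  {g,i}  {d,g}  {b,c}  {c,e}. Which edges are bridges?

The edges on the cycle d-g-i-e-c-b-d are not bridges since each lies on that cycle.
But removing i-f disconnects i from f — this is a bridge.

f-i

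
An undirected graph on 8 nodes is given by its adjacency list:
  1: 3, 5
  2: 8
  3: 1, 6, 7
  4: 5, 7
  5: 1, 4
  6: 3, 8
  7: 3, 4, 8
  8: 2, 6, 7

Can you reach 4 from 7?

Yes

From 7 we can reach 1, 2, 3, 4, 5, 6, 7, 8, which includes 4.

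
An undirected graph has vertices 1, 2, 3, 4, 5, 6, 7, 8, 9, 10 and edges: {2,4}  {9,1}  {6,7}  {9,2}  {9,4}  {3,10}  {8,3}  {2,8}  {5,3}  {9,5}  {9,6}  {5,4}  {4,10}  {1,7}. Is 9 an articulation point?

Yes

Deleting 9 raises the number of components from 1 to 2, so 9 is a cut vertex.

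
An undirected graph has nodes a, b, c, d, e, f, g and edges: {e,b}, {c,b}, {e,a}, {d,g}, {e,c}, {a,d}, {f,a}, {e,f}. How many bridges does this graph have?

2

The edges on the cycle e-f-a-e are not bridges since each lies on that cycle.
But removing g-d disconnects g from d; removing a-d disconnects a from d — these are bridges.
That makes 2 bridges.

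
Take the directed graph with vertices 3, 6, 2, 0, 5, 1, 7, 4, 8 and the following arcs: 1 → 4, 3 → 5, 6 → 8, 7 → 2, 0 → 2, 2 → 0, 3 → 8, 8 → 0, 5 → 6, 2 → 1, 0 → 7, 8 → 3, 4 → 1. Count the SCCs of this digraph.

3

{3, 5, 6, 8} are all mutually reachable — one SCC of size 4.
{0, 2, 7} are all mutually reachable — one SCC of size 3.
{1, 4} are all mutually reachable — one SCC of size 2.
That gives 3 strongly connected components.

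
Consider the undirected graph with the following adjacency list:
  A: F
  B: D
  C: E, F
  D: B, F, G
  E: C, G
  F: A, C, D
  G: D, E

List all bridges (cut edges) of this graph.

A-F, B-D

The edges on the cycle E-C-F-D-G-E are not bridges since each lies on that cycle.
But removing D-B disconnects D from B; removing F-A disconnects F from A — these are bridges.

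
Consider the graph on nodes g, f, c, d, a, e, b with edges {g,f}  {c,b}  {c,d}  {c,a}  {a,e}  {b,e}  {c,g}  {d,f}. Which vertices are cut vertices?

c

Removing c increases the component count from 1 to 2, so c is a cut vertex.
By contrast removing g leaves 1 component; it is not a cut vertex. No other vertex is a cut vertex either.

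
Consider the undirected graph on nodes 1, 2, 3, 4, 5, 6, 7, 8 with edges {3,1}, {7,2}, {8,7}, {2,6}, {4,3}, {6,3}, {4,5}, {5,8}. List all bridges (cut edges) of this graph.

1-3

The edges on the cycle 4-5-8-7-2-6-3-4 are not bridges since each lies on that cycle.
But removing 3-1 disconnects 3 from 1 — this is a bridge.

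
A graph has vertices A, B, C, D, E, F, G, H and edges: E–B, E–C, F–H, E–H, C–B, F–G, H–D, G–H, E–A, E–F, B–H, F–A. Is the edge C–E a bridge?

No

After removing C–E, the path C-B-E still connects them, so the edge is not a bridge.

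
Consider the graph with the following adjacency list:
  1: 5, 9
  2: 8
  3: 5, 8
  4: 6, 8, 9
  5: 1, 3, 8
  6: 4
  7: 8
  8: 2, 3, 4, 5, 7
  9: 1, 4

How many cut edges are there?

3

The edges on the cycle 5-1-9-4-8-5 are not bridges since each lies on that cycle.
But removing 8-7 disconnects 8 from 7; removing 4-6 disconnects 4 from 6; removing 8-2 disconnects 8 from 2 — these are bridges.
That makes 3 bridges.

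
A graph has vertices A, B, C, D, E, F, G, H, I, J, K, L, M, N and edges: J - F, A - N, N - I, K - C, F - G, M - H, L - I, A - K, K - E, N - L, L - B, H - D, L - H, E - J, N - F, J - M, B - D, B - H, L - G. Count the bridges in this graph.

The edges on the cycle A-K-E-J-M-H-B-L-N-A are not bridges since each lies on that cycle.
But removing C - K disconnects C from K — this is a bridge.

1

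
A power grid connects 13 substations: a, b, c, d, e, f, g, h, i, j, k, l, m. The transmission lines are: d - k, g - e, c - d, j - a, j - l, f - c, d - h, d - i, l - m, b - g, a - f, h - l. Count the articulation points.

3

Removing d increases the component count from 2 to 4, so d is a cut vertex.
Removing g increases the component count from 2 to 3, so g is a cut vertex.
Removing l increases the component count from 2 to 3, so l is a cut vertex.
By contrast removing k leaves 2 components; it is not a cut vertex. No other vertex is a cut vertex either.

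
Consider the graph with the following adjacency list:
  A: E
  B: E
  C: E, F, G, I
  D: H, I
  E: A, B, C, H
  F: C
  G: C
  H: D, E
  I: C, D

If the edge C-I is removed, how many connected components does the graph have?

1

C and I are still connected via C-E-H-D-I, so the component count stays at 1.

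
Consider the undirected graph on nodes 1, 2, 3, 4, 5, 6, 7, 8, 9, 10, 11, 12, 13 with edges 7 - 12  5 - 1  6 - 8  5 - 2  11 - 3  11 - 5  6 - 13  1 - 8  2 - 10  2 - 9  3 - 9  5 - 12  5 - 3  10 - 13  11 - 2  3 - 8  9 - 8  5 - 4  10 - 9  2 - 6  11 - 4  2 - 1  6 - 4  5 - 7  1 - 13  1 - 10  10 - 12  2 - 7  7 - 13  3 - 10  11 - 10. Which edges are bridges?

none

The edges on the cycle 2-6-13-10-2 are not bridges since each lies on that cycle.
Every edge lies on some cycle, so there are no bridges.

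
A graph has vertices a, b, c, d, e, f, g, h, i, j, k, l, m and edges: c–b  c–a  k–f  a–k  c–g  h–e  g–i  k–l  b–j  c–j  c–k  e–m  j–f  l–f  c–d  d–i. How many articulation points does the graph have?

Removing c increases the component count from 2 to 3, so c is a cut vertex.
Removing e increases the component count from 2 to 3, so e is a cut vertex.
By contrast removing j leaves 2 components; it is not a cut vertex. No other vertex is a cut vertex either.

2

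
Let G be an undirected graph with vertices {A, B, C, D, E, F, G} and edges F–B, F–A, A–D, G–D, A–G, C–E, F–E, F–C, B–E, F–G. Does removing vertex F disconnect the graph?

Yes

Deleting F raises the number of components from 1 to 2, so F is a cut vertex.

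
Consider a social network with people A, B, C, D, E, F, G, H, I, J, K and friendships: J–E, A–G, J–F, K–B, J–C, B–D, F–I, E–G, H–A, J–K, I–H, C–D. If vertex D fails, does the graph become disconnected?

Deleting D leaves 1 component (was 1) (its neighbors B, C remain connected to each other), so D is not a cut vertex.

No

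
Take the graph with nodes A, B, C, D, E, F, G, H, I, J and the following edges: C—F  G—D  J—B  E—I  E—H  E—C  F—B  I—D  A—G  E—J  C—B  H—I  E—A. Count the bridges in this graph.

0

The edges on the cycle E-A-G-D-I-E are not bridges since each lies on that cycle.
Every edge lies on some cycle, so there are no bridges.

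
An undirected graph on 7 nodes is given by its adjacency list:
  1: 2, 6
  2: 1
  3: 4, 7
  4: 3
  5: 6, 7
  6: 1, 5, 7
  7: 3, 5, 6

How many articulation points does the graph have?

4

Removing 1 increases the component count from 1 to 2, so 1 is a cut vertex.
Removing 3 increases the component count from 1 to 2, so 3 is a cut vertex.
Removing 6 increases the component count from 1 to 2, so 6 is a cut vertex.
Likewise 7 is a cut vertex.
By contrast removing 2 leaves 1 component; it is not a cut vertex. No other vertex is a cut vertex either.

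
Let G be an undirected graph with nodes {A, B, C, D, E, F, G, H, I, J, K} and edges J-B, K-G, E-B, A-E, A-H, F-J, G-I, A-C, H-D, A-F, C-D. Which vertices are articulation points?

Removing A increases the component count from 2 to 3, so A is a cut vertex.
Removing G increases the component count from 2 to 3, so G is a cut vertex.
By contrast removing I leaves 2 components; it is not a cut vertex. No other vertex is a cut vertex either.

A, G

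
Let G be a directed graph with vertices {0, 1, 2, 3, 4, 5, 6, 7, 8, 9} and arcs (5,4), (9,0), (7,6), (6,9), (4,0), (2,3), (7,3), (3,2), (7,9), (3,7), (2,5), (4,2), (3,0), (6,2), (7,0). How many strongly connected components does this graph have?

5

{2, 3, 4, 5, 6, 7} are all mutually reachable — one SCC of size 6.
{1} is an SCC by itself.
{9} is an SCC by itself.
{0} is an SCC by itself.
{8} is an SCC by itself.
That gives 5 strongly connected components.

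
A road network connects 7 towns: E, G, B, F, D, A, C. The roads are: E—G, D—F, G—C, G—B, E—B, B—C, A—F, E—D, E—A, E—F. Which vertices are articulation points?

E

Removing E increases the component count from 1 to 2, so E is a cut vertex.
By contrast removing F leaves 1 component; it is not a cut vertex. No other vertex is a cut vertex either.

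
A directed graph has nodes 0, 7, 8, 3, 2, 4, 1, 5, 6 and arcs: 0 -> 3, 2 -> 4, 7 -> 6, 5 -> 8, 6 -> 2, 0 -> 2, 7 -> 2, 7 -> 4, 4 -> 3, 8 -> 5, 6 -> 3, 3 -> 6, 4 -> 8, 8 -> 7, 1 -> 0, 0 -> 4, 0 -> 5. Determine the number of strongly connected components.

3

{2, 3, 4, 5, 6, 7, 8} are all mutually reachable — one SCC of size 7.
{1} is an SCC by itself.
{0} is an SCC by itself.
That gives 3 strongly connected components.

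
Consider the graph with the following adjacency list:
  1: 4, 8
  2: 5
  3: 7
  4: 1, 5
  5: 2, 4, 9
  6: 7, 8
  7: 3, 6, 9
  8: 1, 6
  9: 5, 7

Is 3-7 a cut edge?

Yes

Removing 3-7 leaves no path between 3 and 7: the component count goes from 1 to 2. So it is a bridge.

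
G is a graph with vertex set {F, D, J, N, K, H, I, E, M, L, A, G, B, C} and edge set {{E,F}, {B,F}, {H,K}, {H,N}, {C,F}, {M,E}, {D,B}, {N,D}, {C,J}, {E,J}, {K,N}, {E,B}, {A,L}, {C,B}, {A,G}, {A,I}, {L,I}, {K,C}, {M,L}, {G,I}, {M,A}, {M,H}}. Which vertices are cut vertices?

Removing M increases the component count from 1 to 2, so M is a cut vertex.
By contrast removing H leaves 1 component; it is not a cut vertex. No other vertex is a cut vertex either.

M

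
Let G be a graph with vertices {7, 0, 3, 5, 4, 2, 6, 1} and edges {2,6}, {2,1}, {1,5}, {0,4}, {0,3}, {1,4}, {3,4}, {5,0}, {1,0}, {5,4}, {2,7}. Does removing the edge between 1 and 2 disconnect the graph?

Yes

Removing 1—2 leaves no path between 1 and 2: the component count goes from 1 to 2. So it is a bridge.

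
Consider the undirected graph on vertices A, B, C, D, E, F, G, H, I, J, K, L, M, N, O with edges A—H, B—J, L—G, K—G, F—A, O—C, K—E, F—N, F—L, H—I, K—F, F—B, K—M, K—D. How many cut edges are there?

The edges on the cycle K-F-L-G-K are not bridges since each lies on that cycle.
But removing F—B disconnects F from B; removing O—C disconnects O from C; removing H—I disconnects H from I; removing B—J disconnects B from J — these are bridges.
In total 10 edges are bridges.

10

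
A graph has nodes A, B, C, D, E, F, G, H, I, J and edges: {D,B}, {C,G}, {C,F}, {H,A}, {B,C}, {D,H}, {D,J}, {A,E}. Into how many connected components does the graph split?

I is isolated — a component by itself.
Starting from A we can reach A, B, C, D, E, F, G, H, J. That is one component of size 9.
Total: 2 components.

2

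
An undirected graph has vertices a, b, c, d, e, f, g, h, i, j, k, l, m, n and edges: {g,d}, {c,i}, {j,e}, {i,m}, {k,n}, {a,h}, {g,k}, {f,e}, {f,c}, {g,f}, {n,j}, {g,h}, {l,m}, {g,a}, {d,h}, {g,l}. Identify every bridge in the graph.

none

The edges on the cycle g-k-n-j-e-f-g are not bridges since each lies on that cycle.
Every edge lies on some cycle, so there are no bridges.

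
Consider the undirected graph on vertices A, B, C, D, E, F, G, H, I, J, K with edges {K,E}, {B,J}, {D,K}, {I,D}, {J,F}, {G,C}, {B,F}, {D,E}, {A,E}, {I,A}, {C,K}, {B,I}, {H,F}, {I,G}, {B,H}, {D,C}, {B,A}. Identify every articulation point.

Removing B increases the component count from 1 to 2, so B is a cut vertex.
By contrast removing H leaves 1 component; it is not a cut vertex. No other vertex is a cut vertex either.

B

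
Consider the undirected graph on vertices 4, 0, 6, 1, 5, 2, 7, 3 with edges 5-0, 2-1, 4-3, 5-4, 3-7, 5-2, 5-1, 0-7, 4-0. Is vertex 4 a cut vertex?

No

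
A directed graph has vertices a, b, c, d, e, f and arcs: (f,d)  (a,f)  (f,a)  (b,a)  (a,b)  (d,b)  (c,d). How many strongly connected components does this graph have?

3

{a, b, d, f} are all mutually reachable — one SCC of size 4.
{e} is an SCC by itself.
{c} is an SCC by itself.
That gives 3 strongly connected components.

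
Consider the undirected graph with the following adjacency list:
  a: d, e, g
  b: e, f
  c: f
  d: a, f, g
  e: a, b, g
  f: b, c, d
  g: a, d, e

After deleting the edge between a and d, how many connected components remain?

a and d are still connected via a-g-d, so the component count stays at 1.

1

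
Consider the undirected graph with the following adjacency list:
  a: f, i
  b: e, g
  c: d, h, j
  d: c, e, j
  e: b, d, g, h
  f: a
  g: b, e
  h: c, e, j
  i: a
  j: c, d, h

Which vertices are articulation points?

Removing a increases the component count from 2 to 3, so a is a cut vertex.
Removing e increases the component count from 2 to 3, so e is a cut vertex.
By contrast removing i leaves 2 components; it is not a cut vertex. No other vertex is a cut vertex either.

a, e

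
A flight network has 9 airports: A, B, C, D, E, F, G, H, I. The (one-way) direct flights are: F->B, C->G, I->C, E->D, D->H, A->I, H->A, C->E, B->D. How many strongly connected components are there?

4

{A, C, D, E, H, I} are all mutually reachable — one SCC of size 6.
{F} is an SCC by itself.
{B} is an SCC by itself.
{G} is an SCC by itself.
That gives 4 strongly connected components.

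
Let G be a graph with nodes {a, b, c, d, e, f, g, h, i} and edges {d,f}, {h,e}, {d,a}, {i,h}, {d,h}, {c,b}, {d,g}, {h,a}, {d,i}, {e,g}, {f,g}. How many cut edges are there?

1

The edges on the cycle d-i-h-e-g-d are not bridges since each lies on that cycle.
But removing b–c disconnects b from c — this is a bridge.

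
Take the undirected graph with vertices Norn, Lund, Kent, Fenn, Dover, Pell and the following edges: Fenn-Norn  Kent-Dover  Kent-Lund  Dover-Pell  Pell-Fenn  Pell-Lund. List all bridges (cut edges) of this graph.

Fenn-Norn, Fenn-Pell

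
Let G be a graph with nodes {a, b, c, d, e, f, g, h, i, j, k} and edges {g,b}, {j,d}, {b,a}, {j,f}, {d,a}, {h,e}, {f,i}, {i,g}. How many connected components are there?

c is isolated — a component by itself.
k is isolated — a component by itself.
Starting from e we can reach e, h. That is one component of size 2.
Starting from a we can reach a, b, d, f, g, i, j. That is one component of size 7.
Total: 4 components.

4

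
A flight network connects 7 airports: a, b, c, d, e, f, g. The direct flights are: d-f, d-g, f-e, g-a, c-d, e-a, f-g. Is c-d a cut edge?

Yes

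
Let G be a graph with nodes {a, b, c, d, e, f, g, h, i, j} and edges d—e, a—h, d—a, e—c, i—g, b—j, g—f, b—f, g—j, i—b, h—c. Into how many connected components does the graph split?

Starting from a we can reach a, c, d, e, h. That is one component of size 5.
Starting from b we can reach b, f, g, i, j. That is one component of size 5.
Total: 2 components.

2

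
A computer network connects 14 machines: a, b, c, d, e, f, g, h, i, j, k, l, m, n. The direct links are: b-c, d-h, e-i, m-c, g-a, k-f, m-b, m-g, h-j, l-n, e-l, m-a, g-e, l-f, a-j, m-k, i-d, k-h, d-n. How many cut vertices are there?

1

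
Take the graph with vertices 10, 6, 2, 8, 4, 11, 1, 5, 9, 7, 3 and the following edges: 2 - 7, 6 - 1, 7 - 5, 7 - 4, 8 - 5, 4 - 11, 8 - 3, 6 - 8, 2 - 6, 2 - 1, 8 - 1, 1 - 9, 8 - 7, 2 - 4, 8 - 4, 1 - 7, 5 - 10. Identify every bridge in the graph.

1-9, 10-5, 11-4, 3-8

The edges on the cycle 2-6-8-1-2 are not bridges since each lies on that cycle.
But removing 8 - 3 disconnects 8 from 3; removing 9 - 1 disconnects 9 from 1; removing 4 - 11 disconnects 4 from 11; removing 10 - 5 disconnects 10 from 5 — these are bridges.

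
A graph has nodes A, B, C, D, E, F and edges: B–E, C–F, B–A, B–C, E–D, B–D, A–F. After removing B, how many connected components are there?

2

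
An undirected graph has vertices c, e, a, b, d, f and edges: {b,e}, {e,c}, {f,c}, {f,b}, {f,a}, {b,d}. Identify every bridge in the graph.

The edges on the cycle f-b-e-c-f are not bridges since each lies on that cycle.
But removing b - d disconnects b from d; removing f - a disconnects f from a — these are bridges.

a-f, b-d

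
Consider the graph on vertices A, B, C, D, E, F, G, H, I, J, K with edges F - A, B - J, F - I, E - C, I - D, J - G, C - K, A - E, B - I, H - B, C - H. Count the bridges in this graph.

4

The edges on the cycle F-A-E-C-H-B-I-F are not bridges since each lies on that cycle.
But removing K - C disconnects K from C; removing D - I disconnects D from I; removing G - J disconnects G from J; removing B - J disconnects B from J — these are bridges.
That makes 4 bridges.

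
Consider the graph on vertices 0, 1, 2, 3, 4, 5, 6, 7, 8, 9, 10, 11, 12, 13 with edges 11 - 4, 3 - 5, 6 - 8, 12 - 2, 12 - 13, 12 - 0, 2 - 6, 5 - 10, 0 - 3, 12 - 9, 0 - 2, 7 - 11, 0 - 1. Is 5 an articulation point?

Yes

Deleting 5 raises the number of components from 2 to 3, so 5 is a cut vertex.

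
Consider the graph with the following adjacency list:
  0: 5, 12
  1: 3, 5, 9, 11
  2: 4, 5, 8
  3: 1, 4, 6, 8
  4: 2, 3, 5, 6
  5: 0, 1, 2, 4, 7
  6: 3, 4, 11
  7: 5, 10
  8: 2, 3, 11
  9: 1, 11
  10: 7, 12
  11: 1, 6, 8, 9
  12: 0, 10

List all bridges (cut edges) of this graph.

none

The edges on the cycle 5-2-8-11-9-1-5 are not bridges since each lies on that cycle.
Every edge lies on some cycle, so there are no bridges.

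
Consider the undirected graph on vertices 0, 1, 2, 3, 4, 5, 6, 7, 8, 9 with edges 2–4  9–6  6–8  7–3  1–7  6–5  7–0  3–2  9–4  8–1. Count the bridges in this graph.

The edges on the cycle 9-6-8-1-7-3-2-4-9 are not bridges since each lies on that cycle.
But removing 0–7 disconnects 0 from 7; removing 5–6 disconnects 5 from 6 — these are bridges.
That makes 2 bridges.

2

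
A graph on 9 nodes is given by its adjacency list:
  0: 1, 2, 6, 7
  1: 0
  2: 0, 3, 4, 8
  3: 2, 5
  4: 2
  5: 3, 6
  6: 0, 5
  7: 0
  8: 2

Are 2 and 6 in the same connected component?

Yes

From 2 we can reach 0, 1, 2, 3, 4, 5, 6, 7, 8, which includes 6.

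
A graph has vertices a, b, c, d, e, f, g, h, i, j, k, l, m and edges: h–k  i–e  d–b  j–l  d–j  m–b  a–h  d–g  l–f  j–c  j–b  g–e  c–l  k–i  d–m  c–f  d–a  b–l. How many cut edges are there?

0

The edges on the cycle j-c-f-l-j are not bridges since each lies on that cycle.
Every edge lies on some cycle, so there are no bridges.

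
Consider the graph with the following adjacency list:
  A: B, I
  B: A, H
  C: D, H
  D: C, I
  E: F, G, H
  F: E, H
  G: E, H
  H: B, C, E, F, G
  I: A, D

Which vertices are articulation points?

Removing H increases the component count from 1 to 2, so H is a cut vertex.
By contrast removing A leaves 1 component; it is not a cut vertex. No other vertex is a cut vertex either.

H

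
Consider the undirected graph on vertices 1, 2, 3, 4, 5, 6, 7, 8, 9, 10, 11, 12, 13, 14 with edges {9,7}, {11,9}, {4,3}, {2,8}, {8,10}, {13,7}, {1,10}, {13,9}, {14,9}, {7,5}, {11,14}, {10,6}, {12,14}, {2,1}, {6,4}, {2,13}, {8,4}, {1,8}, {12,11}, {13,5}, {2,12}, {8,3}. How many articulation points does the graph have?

1

Removing 2 increases the component count from 1 to 2, so 2 is a cut vertex.
By contrast removing 11 leaves 1 component; it is not a cut vertex. No other vertex is a cut vertex either.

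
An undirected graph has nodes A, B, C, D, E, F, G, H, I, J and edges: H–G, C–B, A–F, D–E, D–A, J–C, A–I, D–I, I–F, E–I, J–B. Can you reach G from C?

The component containing C is {B, C, J}, and G is not in it.

No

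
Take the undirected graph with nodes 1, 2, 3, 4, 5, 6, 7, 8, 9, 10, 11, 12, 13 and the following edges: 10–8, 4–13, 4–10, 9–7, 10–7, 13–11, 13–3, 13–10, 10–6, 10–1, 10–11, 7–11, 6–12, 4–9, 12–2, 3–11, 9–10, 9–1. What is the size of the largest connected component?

12

5 is isolated — a component by itself.
Starting from 1 we can reach 1, 2, 3, 4, 6, 7, 8, 9, 10, 11, 12, 13. That is one component of size 12.
The largest has 12 vertices.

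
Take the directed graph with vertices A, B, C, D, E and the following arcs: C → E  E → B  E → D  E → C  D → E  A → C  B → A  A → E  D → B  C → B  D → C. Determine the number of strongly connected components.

1

{A, B, C, D, E} are all mutually reachable — one SCC of size 5.
That gives 1 strongly connected component.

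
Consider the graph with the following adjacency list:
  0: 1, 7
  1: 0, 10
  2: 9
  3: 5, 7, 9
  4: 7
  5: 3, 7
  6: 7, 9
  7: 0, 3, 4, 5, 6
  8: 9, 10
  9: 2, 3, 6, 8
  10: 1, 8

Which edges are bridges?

2-9, 4-7

The edges on the cycle 3-9-8-10-1-0-7-3 are not bridges since each lies on that cycle.
But removing 7-4 disconnects 7 from 4; removing 9-2 disconnects 9 from 2 — these are bridges.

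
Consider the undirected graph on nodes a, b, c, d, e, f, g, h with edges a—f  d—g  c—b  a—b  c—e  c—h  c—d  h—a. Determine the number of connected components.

1

Starting from a we can reach a, b, c, d, e, f, g, h. That is one component of size 8.
Total: 1 component.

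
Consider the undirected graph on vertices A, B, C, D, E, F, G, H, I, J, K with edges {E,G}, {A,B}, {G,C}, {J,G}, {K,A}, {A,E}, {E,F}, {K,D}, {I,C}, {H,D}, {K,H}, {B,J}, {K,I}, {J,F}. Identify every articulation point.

K

Removing K increases the component count from 1 to 2, so K is a cut vertex.
By contrast removing B leaves 1 component; it is not a cut vertex. No other vertex is a cut vertex either.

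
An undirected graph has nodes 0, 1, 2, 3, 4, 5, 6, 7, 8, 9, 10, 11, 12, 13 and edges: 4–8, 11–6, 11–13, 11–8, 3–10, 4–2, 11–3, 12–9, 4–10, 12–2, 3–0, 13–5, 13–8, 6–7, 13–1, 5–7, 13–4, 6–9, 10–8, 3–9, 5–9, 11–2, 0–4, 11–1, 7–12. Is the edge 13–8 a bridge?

No

After removing 13–8, the path 13-11-8 still connects them, so the edge is not a bridge.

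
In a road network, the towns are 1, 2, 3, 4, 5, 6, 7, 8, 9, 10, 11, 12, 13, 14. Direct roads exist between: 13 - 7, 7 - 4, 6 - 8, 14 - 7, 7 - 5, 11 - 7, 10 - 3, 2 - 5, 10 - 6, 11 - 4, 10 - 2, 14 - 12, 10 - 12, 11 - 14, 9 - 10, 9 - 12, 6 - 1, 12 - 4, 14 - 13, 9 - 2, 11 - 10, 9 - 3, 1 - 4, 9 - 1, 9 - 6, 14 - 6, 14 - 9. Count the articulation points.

1

Removing 6 increases the component count from 1 to 2, so 6 is a cut vertex.
By contrast removing 5 leaves 1 component; it is not a cut vertex. No other vertex is a cut vertex either.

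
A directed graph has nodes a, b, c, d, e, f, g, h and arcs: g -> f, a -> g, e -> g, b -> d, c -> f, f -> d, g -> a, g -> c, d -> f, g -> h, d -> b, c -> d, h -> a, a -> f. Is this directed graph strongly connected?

There is no directed path from f to g, so the graph is not strongly connected.

No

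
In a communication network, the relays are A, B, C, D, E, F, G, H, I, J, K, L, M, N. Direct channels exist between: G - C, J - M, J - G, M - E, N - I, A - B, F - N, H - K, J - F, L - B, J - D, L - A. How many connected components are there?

3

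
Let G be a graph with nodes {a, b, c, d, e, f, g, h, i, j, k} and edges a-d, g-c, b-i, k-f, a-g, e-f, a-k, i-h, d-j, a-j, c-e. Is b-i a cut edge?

Yes

Removing b-i leaves no path between b and i: the component count goes from 2 to 3. So it is a bridge.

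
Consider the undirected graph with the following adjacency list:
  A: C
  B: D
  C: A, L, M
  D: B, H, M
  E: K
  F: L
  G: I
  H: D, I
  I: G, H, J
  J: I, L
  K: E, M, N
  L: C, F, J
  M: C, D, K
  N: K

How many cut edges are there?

The edges on the cycle D-M-C-L-J-I-H-D are not bridges since each lies on that cycle.
But removing N-K disconnects N from K; removing M-K disconnects M from K; removing D-B disconnects D from B; removing L-F disconnects L from F — these are bridges.
In total 7 edges are bridges.

7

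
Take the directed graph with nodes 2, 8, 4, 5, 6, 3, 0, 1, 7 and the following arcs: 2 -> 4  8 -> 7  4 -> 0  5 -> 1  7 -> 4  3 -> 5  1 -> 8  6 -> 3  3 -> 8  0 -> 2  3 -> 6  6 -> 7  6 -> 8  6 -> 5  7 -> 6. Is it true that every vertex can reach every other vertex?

No

There is no directed path from 2 to 7, so the graph is not strongly connected.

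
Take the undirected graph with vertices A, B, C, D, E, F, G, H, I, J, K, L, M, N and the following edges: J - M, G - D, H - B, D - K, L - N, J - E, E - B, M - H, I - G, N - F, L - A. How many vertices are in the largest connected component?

5

C is isolated — a component by itself.
Starting from A we can reach A, F, L, N. That is one component of size 4.
Starting from D we can reach D, G, I, K. That is one component of size 4.
Starting from B we can reach B, E, H, J, M. That is one component of size 5.
The largest has 5 vertices.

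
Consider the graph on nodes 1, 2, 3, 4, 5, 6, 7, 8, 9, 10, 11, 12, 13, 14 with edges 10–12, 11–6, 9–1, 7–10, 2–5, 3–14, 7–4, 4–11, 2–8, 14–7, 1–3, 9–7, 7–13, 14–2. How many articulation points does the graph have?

Removing 2 increases the component count from 1 to 3, so 2 is a cut vertex.
Removing 4 increases the component count from 1 to 2, so 4 is a cut vertex.
Removing 7 increases the component count from 1 to 4, so 7 is a cut vertex.
Likewise 10, 11, 14 are cut vertices.
By contrast removing 12 leaves 1 component; it is not a cut vertex. No other vertex is a cut vertex either.

6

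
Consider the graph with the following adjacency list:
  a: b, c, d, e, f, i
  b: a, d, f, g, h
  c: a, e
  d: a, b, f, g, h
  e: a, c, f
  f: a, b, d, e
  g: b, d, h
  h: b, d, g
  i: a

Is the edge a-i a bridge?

Removing a-i leaves no path between a and i: the component count goes from 1 to 2. So it is a bridge.

Yes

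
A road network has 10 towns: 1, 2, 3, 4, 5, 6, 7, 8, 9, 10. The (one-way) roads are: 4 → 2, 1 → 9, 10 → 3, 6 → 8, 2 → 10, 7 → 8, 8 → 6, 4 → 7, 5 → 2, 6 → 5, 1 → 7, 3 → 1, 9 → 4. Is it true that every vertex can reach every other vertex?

From 3 we can reach every vertex (1, 2, 3, 4, 5, 6, 7, 8, 9, 10), and every vertex can reach 3 (1, 2, 3, 4, 5, 6, 7, 8, 9, 10). So the whole graph is one strongly connected component.

Yes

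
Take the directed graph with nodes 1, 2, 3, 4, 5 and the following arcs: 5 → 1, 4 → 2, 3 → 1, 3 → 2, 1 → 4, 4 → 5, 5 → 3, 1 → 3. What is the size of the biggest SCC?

{1, 3, 4, 5} are all mutually reachable — one SCC of size 4.
{2} is an SCC by itself.
The largest has 4 vertices.

4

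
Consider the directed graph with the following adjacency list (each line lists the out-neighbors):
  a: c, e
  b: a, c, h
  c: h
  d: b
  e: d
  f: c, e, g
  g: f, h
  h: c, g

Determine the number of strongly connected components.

{a, b, c, d, e, f, g, h} are all mutually reachable — one SCC of size 8.
That gives 1 strongly connected component.

1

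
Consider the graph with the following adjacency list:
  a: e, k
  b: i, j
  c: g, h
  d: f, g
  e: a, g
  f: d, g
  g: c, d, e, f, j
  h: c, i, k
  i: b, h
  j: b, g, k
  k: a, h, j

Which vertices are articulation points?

Removing g increases the component count from 1 to 2, so g is a cut vertex.
By contrast removing c leaves 1 component; it is not a cut vertex. No other vertex is a cut vertex either.

g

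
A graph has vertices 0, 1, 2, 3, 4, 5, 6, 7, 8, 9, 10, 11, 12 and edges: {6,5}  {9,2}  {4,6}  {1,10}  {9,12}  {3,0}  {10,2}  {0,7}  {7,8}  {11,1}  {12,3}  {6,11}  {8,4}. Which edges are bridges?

The edges on the cycle 9-12-3-0-7-8-4-6-11-1-10-2-9 are not bridges since each lies on that cycle.
But removing 5 - 6 disconnects 5 from 6 — this is a bridge.

5-6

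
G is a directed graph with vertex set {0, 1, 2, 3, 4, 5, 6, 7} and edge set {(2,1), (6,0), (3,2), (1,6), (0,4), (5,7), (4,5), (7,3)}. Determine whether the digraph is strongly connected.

From 1 we can reach every vertex (0, 1, 2, 3, 4, 5, 6, 7), and every vertex can reach 1 (0, 1, 2, 3, 4, 5, 6, 7). So the whole graph is one strongly connected component.

Yes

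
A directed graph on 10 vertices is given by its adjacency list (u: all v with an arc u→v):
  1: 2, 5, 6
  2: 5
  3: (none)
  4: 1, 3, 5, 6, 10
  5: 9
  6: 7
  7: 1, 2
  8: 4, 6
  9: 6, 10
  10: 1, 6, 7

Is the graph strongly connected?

There is no directed path from 2 to 8, so the graph is not strongly connected.

No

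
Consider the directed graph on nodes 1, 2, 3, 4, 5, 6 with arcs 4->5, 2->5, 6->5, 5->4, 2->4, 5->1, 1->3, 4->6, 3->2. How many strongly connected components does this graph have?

{1, 2, 3, 4, 5, 6} are all mutually reachable — one SCC of size 6.
That gives 1 strongly connected component.

1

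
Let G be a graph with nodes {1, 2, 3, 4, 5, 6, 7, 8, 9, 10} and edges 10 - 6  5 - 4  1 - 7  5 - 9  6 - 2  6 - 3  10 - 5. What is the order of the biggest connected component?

7

8 is isolated — a component by itself.
Starting from 1 we can reach 1, 7. That is one component of size 2.
Starting from 2 we can reach 2, 3, 4, 5, 6, 9, 10. That is one component of size 7.
The largest has 7 vertices.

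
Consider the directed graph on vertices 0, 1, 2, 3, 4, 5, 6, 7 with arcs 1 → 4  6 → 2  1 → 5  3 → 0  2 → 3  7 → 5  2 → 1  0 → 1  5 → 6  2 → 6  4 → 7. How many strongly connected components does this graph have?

1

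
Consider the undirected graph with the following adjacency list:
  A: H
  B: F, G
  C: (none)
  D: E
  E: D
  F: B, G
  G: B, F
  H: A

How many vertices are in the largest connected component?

3

C is isolated — a component by itself.
Starting from D we can reach D, E. That is one component of size 2.
Starting from A we can reach A, H. That is one component of size 2.
Starting from B we can reach B, F, G. That is one component of size 3.
The largest has 3 vertices.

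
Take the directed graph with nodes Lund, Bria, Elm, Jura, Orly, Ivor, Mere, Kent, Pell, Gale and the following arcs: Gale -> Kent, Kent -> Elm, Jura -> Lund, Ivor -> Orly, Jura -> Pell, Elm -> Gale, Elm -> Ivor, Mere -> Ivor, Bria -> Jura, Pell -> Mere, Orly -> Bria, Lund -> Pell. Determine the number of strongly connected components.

2

{Bria, Ivor, Jura, Lund, Mere, Orly, Pell} are all mutually reachable — one SCC of size 7.
{Elm, Gale, Kent} are all mutually reachable — one SCC of size 3.
That gives 2 strongly connected components.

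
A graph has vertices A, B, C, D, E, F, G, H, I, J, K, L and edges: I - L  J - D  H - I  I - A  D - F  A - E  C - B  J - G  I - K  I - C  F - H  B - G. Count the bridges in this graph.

4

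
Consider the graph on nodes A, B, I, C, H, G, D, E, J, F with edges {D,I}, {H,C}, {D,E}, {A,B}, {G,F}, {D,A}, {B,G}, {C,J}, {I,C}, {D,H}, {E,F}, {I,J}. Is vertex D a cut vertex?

Yes

Deleting D raises the number of components from 1 to 2, so D is a cut vertex.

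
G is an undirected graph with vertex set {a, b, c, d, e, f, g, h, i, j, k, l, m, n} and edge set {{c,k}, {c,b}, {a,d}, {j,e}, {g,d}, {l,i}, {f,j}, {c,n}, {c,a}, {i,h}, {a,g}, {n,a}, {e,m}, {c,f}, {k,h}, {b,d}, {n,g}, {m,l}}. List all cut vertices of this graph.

Removing c increases the component count from 1 to 2, so c is a cut vertex.
By contrast removing h leaves 1 component; it is not a cut vertex. No other vertex is a cut vertex either.

c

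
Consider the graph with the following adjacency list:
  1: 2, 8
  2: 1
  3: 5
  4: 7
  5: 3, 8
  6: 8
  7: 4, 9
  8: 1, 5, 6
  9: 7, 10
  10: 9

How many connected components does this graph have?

2

Starting from 4 we can reach 4, 7, 9, 10. That is one component of size 4.
Starting from 1 we can reach 1, 2, 3, 5, 6, 8. That is one component of size 6.
Total: 2 components.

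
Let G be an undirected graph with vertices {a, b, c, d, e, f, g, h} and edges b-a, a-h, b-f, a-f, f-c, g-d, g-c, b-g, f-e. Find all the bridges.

a-h, d-g, e-f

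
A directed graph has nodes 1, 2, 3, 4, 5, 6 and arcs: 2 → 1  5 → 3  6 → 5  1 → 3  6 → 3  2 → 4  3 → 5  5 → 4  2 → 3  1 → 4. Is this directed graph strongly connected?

There is no directed path from 1 to 6, so the graph is not strongly connected.

No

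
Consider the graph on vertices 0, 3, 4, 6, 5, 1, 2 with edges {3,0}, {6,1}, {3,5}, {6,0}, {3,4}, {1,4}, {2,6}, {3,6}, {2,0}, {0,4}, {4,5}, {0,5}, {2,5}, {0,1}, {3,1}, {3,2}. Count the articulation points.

0

Removing 3, for instance, still leaves 1 component. No single vertex removal increases the component count — the graph has no articulation points.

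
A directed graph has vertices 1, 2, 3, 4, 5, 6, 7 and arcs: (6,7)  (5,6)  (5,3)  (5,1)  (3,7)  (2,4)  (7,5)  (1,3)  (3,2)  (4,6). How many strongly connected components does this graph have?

{1, 2, 3, 4, 5, 6, 7} are all mutually reachable — one SCC of size 7.
That gives 1 strongly connected component.

1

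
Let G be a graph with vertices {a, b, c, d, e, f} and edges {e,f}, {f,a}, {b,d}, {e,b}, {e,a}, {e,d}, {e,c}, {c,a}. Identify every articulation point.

Removing e increases the component count from 1 to 2, so e is a cut vertex.
By contrast removing f leaves 1 component; it is not a cut vertex. No other vertex is a cut vertex either.

e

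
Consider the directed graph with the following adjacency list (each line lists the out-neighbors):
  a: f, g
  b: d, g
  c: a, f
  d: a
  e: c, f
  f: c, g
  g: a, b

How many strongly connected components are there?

{a, b, c, d, f, g} are all mutually reachable — one SCC of size 6.
{e} is an SCC by itself.
That gives 2 strongly connected components.

2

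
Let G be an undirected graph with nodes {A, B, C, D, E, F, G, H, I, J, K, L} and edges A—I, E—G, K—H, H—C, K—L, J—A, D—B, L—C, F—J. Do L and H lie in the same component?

Yes

From L we can reach C, H, K, L, which includes H.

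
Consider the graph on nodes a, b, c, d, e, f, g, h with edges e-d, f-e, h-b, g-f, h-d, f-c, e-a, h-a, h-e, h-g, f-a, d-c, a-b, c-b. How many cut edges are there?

The edges on the cycle h-g-f-a-h are not bridges since each lies on that cycle.
Every edge lies on some cycle, so there are no bridges.

0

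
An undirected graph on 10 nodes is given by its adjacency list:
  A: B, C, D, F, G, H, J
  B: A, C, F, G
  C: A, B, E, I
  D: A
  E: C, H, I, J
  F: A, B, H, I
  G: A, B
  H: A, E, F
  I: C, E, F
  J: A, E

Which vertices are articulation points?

Removing A increases the component count from 1 to 2, so A is a cut vertex.
By contrast removing C leaves 1 component; it is not a cut vertex. No other vertex is a cut vertex either.

A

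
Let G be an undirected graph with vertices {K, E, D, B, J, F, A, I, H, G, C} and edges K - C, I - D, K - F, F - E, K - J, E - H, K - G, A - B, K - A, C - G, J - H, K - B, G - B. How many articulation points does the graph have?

1

Removing K increases the component count from 2 to 3, so K is a cut vertex.
By contrast removing I leaves 2 components; it is not a cut vertex. No other vertex is a cut vertex either.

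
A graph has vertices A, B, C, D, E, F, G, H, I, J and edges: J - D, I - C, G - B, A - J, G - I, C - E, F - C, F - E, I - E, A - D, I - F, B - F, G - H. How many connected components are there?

Starting from A we can reach A, D, J. That is one component of size 3.
Starting from B we can reach B, C, E, F, G, H, I. That is one component of size 7.
Total: 2 components.

2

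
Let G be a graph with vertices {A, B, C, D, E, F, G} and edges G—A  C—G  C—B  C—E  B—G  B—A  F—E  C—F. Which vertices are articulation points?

C

Removing C increases the component count from 2 to 3, so C is a cut vertex.
By contrast removing F leaves 2 components; it is not a cut vertex. No other vertex is a cut vertex either.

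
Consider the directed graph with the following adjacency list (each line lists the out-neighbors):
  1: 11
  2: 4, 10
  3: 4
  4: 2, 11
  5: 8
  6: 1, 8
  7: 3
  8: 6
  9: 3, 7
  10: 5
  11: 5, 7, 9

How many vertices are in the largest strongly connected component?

11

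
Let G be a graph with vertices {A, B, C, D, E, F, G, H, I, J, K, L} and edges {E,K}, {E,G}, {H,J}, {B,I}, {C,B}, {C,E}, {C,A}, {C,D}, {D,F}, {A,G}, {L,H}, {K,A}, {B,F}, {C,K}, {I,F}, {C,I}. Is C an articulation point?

Yes

Deleting C raises the number of components from 2 to 3, so C is a cut vertex.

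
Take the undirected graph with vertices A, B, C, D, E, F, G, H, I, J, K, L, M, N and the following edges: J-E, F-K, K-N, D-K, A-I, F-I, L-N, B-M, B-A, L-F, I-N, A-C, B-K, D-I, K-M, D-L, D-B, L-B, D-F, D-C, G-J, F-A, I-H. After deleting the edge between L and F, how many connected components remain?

L and F are still connected via L-D-F, so the component count stays at 2.

2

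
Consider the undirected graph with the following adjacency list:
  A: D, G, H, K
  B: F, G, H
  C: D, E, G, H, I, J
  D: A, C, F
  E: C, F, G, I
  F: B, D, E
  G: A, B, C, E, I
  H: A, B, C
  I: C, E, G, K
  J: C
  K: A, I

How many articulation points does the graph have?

Removing C increases the component count from 1 to 2, so C is a cut vertex.
By contrast removing A leaves 1 component; it is not a cut vertex. No other vertex is a cut vertex either.

1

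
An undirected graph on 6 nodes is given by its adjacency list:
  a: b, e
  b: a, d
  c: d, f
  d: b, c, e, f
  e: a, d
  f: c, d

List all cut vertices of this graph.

d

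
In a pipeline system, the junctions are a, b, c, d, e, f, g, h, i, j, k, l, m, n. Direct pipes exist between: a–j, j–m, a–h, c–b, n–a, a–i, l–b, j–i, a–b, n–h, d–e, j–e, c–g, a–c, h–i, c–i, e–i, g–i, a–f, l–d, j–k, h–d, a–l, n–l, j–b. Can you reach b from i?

Yes

From i we can reach a, b, c, d, e, f, g, h, i, j, k, l, m, n, which includes b.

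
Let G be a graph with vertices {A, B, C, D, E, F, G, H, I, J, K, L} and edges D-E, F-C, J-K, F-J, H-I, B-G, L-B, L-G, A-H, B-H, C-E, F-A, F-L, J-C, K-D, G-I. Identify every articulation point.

Removing F increases the component count from 1 to 2, so F is a cut vertex.
By contrast removing J leaves 1 component; it is not a cut vertex. No other vertex is a cut vertex either.

F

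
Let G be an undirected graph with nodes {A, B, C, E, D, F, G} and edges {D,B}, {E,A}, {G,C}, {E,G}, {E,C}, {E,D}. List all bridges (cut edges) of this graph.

The edges on the cycle E-G-C-E are not bridges since each lies on that cycle.
But removing D-B disconnects D from B; removing E-A disconnects E from A; removing E-D disconnects E from D — these are bridges.

A-E, B-D, D-E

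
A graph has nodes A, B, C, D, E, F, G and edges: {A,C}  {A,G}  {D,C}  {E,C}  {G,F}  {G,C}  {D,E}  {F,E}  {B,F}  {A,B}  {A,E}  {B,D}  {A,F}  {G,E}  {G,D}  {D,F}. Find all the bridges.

none

The edges on the cycle A-G-D-F-B-A are not bridges since each lies on that cycle.
Every edge lies on some cycle, so there are no bridges.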